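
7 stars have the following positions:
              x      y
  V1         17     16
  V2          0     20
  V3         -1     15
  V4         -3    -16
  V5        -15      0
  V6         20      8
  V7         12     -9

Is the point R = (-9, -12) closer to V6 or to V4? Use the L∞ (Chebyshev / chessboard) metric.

d(R,V6) = max(29, 20) = 29
d(R,V4) = max(6, 4) = 6
29 > 6, so V4 is closer.

V4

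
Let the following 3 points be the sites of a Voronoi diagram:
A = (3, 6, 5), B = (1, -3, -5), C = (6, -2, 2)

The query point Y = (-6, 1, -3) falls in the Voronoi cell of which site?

B

Since √ is increasing, it suffices to compare squared distances:
|YA|² = 81 + 25 + 64 = 170
|YB|² = 49 + 16 + 4 = 69
|YC|² = 144 + 9 + 25 = 178
Minimum is at B.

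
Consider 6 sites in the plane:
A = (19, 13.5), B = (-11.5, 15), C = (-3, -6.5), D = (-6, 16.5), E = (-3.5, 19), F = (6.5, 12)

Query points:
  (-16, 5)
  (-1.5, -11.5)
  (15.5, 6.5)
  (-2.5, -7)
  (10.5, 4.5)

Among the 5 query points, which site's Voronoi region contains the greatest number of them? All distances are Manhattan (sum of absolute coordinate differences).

(-16, 5) — d to each: A:43.5, B:14.5, C:24.5, D:21.5, E:26.5, F:29.5 → nearest is B
(-1.5, -11.5) — d to each: A:45.5, B:36.5, C:6.5, D:32.5, E:32.5, F:31.5 → nearest is C
(15.5, 6.5) — d to each: A:10.5, B:35.5, C:31.5, D:31.5, E:31.5, F:14.5 → nearest is A
(-2.5, -7) — d to each: A:42, B:31, C:1, D:27, E:27, F:28 → nearest is C
(10.5, 4.5) — d to each: A:17.5, B:32.5, C:24.5, D:28.5, E:28.5, F:11.5 → nearest is F
Tally — A:1, B:1, C:2, F:1. C captures the most (2).

C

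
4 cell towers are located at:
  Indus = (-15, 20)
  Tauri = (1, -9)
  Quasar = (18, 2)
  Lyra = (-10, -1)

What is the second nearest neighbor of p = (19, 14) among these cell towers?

Tauri

Since √ is increasing, it suffices to compare squared distances:
d²(p, Indus) = (19−(-15))² + (14−20)² = 1156 + 36 = 1192
d²(p, Tauri) = (19−1)² + (14−(-9))² = 324 + 529 = 853
d²(p, Quasar) = (19−18)² + (14−2)² = 1 + 144 = 145
d²(p, Lyra) = (19−(-10))² + (14−(-1))² = 841 + 225 = 1066
Sorted ascending: Quasar, Tauri, Lyra, … — the second-nearest is Tauri.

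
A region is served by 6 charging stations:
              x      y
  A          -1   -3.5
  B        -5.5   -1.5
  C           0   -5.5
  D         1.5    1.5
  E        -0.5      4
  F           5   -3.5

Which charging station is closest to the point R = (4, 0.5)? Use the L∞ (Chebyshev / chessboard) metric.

D

d(R,A) = max(5, 4) = 5
d(R,B) = max(9.5, 2) = 9.5
d(R,C) = max(4, 6) = 6
d(R,D) = max(2.5, 1) = 2.5
d(R,E) = max(4.5, 3.5) = 4.5
d(R,F) = max(1, 4) = 4
The smallest is to D, so R lies in the Voronoi region of D.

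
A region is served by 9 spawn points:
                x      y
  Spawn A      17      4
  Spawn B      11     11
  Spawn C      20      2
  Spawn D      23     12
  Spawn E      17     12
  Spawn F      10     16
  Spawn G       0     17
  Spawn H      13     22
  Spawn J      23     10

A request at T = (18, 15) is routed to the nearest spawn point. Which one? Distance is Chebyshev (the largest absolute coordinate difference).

d(T, Spawn A) = max(1, 11) = 11
d(T, Spawn B) = max(7, 4) = 7
d(T, Spawn C) = max(2, 13) = 13
d(T, Spawn D) = max(5, 3) = 5
d(T, Spawn E) = max(1, 3) = 3
d(T, Spawn F) = max(8, 1) = 8
d(T, Spawn G) = max(18, 2) = 18
d(T, Spawn H) = max(5, 7) = 7
d(T, Spawn J) = max(5, 5) = 5
Spawn E is nearest.

Spawn E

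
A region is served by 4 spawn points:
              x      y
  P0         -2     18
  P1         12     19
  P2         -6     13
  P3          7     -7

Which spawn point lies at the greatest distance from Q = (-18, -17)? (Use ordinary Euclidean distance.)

Since √ is increasing, it suffices to compare squared distances:
|QP0|² = (-18−(-2))² + (-17−18)² = 256 + 1225 = 1481
|QP1|² = (-18−12)² + (-17−19)² = 900 + 1296 = 2196
|QP2|² = (-18−(-6))² + (-17−13)² = 144 + 900 = 1044
|QP3|² = (-18−7)² + (-17−(-7))² = 625 + 100 = 725
The largest is to P1.

P1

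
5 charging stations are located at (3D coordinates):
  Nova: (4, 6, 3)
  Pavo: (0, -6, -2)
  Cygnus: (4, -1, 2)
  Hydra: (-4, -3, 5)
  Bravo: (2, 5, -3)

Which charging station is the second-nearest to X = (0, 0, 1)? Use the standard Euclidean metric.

Since √ is increasing, it suffices to compare squared distances:
d²(X, Nova) = (0−4)² + (0−6)² + (1−3)² = 16 + 36 + 4 = 56
d²(X, Pavo) = (0−0)² + (0−(-6))² + (1−(-2))² = 0 + 36 + 9 = 45
d²(X, Cygnus) = (0−4)² + (0−(-1))² + (1−2)² = 16 + 1 + 1 = 18
d²(X, Hydra) = (0−(-4))² + (0−(-3))² + (1−5)² = 16 + 9 + 16 = 41
d²(X, Bravo) = (0−2)² + (0−5)² + (1−(-3))² = 4 + 25 + 16 = 45
Sorted ascending: Cygnus, Hydra, Pavo, … — the second-nearest is Hydra.

Hydra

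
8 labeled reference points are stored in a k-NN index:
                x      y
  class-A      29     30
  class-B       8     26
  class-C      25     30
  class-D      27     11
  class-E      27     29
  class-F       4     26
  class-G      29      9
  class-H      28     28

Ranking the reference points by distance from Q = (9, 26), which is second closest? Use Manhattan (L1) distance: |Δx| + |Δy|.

class-F

d(Q, class-A) = |9−29| + |26−30| = 20 + 4 = 24
d(Q, class-B) = |9−8| + |26−26| = 1 + 0 = 1
d(Q, class-C) = |9−25| + |26−30| = 16 + 4 = 20
d(Q, class-D) = |9−27| + |26−11| = 18 + 15 = 33
d(Q, class-E) = |9−27| + |26−29| = 18 + 3 = 21
d(Q, class-F) = |9−4| + |26−26| = 5 + 0 = 5
d(Q, class-G) = |9−29| + |26−9| = 20 + 17 = 37
d(Q, class-H) = |9−28| + |26−28| = 19 + 2 = 21
Sorted ascending: class-B, class-F, class-C, … — the second-nearest is class-F.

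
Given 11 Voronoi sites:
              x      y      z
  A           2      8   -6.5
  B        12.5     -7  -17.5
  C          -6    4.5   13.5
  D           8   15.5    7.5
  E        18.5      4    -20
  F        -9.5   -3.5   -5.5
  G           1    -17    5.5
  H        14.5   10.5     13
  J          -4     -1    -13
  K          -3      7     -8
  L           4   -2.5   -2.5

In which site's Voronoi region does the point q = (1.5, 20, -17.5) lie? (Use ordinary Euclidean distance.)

Squared Euclidean distances:
|qA|² = (1.5−2)² + (20−8)² + (-17.5−(-6.5))² = 0.25 + 144 + 121 = 265.25
|qB|² = (1.5−12.5)² + (20−(-7))² + (-17.5−(-17.5))² = 121 + 729 + 0 = 850
|qC|² = (1.5−(-6))² + (20−4.5)² + (-17.5−13.5)² = 56.25 + 240.25 + 961 = 1257.5
|qD|² = (1.5−8)² + (20−15.5)² + (-17.5−7.5)² = 42.25 + 20.25 + 625 = 687.5
|qE|² = (1.5−18.5)² + (20−4)² + (-17.5−(-20))² = 289 + 256 + 6.25 = 551.25
|qF|² = (1.5−(-9.5))² + (20−(-3.5))² + (-17.5−(-5.5))² = 121 + 552.25 + 144 = 817.25
|qG|² = (1.5−1)² + (20−(-17))² + (-17.5−5.5)² = 0.25 + 1369 + 529 = 1898.25
|qH|² = (1.5−14.5)² + (20−10.5)² + (-17.5−13)² = 169 + 90.25 + 930.25 = 1189.5
|qJ|² = (1.5−(-4))² + (20−(-1))² + (-17.5−(-13))² = 30.25 + 441 + 20.25 = 491.5
|qK|² = (1.5−(-3))² + (20−7)² + (-17.5−(-8))² = 20.25 + 169 + 90.25 = 279.5
|qL|² = (1.5−4)² + (20−(-2.5))² + (-17.5−(-2.5))² = 6.25 + 506.25 + 225 = 737.5
The smallest is to A, so q lies in the Voronoi region of A.

A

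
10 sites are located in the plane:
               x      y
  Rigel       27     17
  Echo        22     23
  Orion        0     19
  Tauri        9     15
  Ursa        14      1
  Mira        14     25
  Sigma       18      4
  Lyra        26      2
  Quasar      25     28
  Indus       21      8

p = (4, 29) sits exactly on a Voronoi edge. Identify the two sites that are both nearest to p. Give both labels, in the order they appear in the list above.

Orion and Mira

Squared distances from p to each site:
d²(p, Rigel) = (4−27)² + (29−17)² = 529 + 144 = 673
d²(p, Echo) = (4−22)² + (29−23)² = 324 + 36 = 360
d²(p, Orion) = (4−0)² + (29−19)² = 16 + 100 = 116
d²(p, Tauri) = (4−9)² + (29−15)² = 25 + 196 = 221
d²(p, Ursa) = (4−14)² + (29−1)² = 100 + 784 = 884
d²(p, Mira) = (4−14)² + (29−25)² = 100 + 16 = 116
d²(p, Sigma) = (4−18)² + (29−4)² = 196 + 625 = 821
d²(p, Lyra) = (4−26)² + (29−2)² = 484 + 729 = 1213
d²(p, Quasar) = (4−25)² + (29−28)² = 441 + 1 = 442
d²(p, Indus) = (4−21)² + (29−8)² = 289 + 441 = 730
p is equidistant from Orion and Mira (both at squared distance 116), and every other site is strictly farther — so p lies on the Orion–Mira Voronoi edge.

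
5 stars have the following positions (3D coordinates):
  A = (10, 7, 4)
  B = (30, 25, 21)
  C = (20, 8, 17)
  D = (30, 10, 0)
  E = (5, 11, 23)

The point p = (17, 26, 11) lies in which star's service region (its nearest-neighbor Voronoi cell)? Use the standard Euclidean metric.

Squared Euclidean distances:
|pA|² = 49 + 361 + 49 = 459
|pB|² = 169 + 1 + 100 = 270
|pC|² = 9 + 324 + 36 = 369
|pD|² = 169 + 256 + 121 = 546
|pE|² = 144 + 225 + 144 = 513
B is nearest.

B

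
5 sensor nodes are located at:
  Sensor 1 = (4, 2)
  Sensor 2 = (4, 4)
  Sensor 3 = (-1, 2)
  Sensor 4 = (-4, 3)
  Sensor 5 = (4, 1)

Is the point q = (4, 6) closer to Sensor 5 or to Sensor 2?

Compare squared distances:
d²(q, Sensor 5) = (4−4)² + (6−1)² = 0 + 25 = 25
d²(q, Sensor 2) = (4−4)² + (6−4)² = 0 + 4 = 4
25 > 4, so Sensor 2 is closer.

Sensor 2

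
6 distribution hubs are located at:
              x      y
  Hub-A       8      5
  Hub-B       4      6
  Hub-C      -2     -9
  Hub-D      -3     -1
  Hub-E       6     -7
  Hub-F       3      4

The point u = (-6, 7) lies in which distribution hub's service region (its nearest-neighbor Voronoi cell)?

Hub-D

Compare squared distances (the ordering matches that of the actual distances):
d²(u, Hub-A) = (-6−8)² + (7−5)² = 196 + 4 = 200
d²(u, Hub-B) = (-6−4)² + (7−6)² = 100 + 1 = 101
d²(u, Hub-C) = (-6−(-2))² + (7−(-9))² = 16 + 256 = 272
d²(u, Hub-D) = (-6−(-3))² + (7−(-1))² = 9 + 64 = 73
d²(u, Hub-E) = (-6−6)² + (7−(-7))² = 144 + 196 = 340
d²(u, Hub-F) = (-6−3)² + (7−4)² = 81 + 9 = 90
Hub-D is nearest.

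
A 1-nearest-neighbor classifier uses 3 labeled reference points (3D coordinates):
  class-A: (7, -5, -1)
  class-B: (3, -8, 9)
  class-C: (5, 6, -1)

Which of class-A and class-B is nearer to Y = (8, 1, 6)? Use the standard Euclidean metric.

class-A

Compare squared distances:
d²(Y, class-A) = (8−7)² + (1−(-5))² + (6−(-1))² = 1 + 36 + 49 = 86
d²(Y, class-B) = (8−3)² + (1−(-8))² + (6−9)² = 25 + 81 + 9 = 115
86 < 115, so class-A is closer.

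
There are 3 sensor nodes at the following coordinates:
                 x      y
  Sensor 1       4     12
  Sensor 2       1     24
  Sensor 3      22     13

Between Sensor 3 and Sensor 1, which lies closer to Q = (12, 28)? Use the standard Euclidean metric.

Compare squared distances:
d²(Q, Sensor 3) = (12−22)² + (28−13)² = 100 + 225 = 325
d²(Q, Sensor 1) = (12−4)² + (28−12)² = 64 + 256 = 320
325 > 320, so Sensor 1 is closer.

Sensor 1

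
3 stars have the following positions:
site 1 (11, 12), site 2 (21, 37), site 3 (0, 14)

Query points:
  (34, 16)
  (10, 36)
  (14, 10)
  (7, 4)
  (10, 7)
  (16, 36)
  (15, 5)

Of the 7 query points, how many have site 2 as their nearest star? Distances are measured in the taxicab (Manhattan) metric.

(34, 16) — d to each: site 1:27, site 2:34, site 3:36 → nearest is site 1
(10, 36) — d to each: site 1:25, site 2:12, site 3:32 → nearest is site 2
(14, 10) — d to each: site 1:5, site 2:34, site 3:18 → nearest is site 1
(7, 4) — d to each: site 1:12, site 2:47, site 3:17 → nearest is site 1
(10, 7) — d to each: site 1:6, site 2:41, site 3:17 → nearest is site 1
(16, 36) — d to each: site 1:29, site 2:6, site 3:38 → nearest is site 2
(15, 5) — d to each: site 1:11, site 2:38, site 3:24 → nearest is site 1
2 of the 7 points have site 2 as nearest.

2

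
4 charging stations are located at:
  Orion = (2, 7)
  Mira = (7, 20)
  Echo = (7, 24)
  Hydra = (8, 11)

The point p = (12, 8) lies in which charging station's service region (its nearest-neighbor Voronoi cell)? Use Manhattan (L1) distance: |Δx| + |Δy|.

d(p, Orion) = |12−2| + |8−7| = 10 + 1 = 11
d(p, Mira) = |12−7| + |8−20| = 5 + 12 = 17
d(p, Echo) = |12−7| + |8−24| = 5 + 16 = 21
d(p, Hydra) = |12−8| + |8−11| = 4 + 3 = 7
The smallest is to Hydra, so p lies in the Voronoi region of Hydra.

Hydra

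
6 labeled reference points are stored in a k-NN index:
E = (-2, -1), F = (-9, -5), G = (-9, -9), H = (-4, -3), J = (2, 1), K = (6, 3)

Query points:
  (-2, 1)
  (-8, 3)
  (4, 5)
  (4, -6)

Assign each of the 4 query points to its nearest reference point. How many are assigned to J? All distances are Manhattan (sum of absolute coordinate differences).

1

(-2, 1) — d to each: E:2, F:13, G:17, H:6, J:4, K:10 → nearest is E
(-8, 3) — d to each: E:10, F:9, G:13, H:10, J:12, K:14 → nearest is F
(4, 5) — d to each: E:12, F:23, G:27, H:16, J:6, K:4 → nearest is K
(4, -6) — d to each: E:11, F:14, G:16, H:11, J:9, K:11 → nearest is J
1 of the 4 points has J as nearest.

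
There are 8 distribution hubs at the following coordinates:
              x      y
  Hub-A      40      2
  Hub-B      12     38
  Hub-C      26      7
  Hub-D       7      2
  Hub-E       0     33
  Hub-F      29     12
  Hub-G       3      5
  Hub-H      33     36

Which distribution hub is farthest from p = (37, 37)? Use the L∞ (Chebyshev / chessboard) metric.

Hub-E

d(p, Hub-A) = max(3, 35) = 35
d(p, Hub-B) = max(25, 1) = 25
d(p, Hub-C) = max(11, 30) = 30
d(p, Hub-D) = max(30, 35) = 35
d(p, Hub-E) = max(37, 4) = 37
d(p, Hub-F) = max(8, 25) = 25
d(p, Hub-G) = max(34, 32) = 34
d(p, Hub-H) = max(4, 1) = 4
The largest is to Hub-E.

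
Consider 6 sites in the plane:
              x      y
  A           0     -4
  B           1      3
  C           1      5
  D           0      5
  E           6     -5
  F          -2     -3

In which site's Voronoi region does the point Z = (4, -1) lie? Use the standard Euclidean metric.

Squared Euclidean distances:
|ZA|² = 16 + 9 = 25
|ZB|² = 9 + 16 = 25
|ZC|² = 9 + 36 = 45
|ZD|² = 16 + 36 = 52
|ZE|² = 4 + 16 = 20
|ZF|² = 36 + 4 = 40
The smallest is to E, so Z lies in the Voronoi region of E.

E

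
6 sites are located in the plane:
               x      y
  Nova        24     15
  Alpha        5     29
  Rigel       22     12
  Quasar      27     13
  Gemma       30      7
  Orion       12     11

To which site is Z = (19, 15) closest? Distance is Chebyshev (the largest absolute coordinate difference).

d(Z, Nova) = max(5, 0) = 5
d(Z, Alpha) = max(14, 14) = 14
d(Z, Rigel) = max(3, 3) = 3
d(Z, Quasar) = max(8, 2) = 8
d(Z, Gemma) = max(11, 8) = 11
d(Z, Orion) = max(7, 4) = 7
Rigel is nearest.

Rigel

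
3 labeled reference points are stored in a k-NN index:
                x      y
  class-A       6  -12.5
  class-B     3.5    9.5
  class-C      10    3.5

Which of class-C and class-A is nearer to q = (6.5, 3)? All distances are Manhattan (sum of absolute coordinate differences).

d(q, class-C) = |6.5−10| + |3−3.5| = 3.5 + 0.5 = 4
d(q, class-A) = |6.5−6| + |3−(-12.5)| = 0.5 + 15.5 = 16
4 < 16, so class-C is closer.

class-C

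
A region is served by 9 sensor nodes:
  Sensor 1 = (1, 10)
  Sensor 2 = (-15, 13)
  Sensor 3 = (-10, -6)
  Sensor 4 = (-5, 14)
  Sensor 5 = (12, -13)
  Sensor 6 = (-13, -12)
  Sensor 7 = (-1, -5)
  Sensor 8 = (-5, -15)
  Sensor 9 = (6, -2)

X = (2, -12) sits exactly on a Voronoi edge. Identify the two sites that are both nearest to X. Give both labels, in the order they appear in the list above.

Sensor 7 and Sensor 8

Squared distances from X to each site:
d²(X, Sensor 1) = (2−1)² + (-12−10)² = 1 + 484 = 485
d²(X, Sensor 2) = (2−(-15))² + (-12−13)² = 289 + 625 = 914
d²(X, Sensor 3) = (2−(-10))² + (-12−(-6))² = 144 + 36 = 180
d²(X, Sensor 4) = (2−(-5))² + (-12−14)² = 49 + 676 = 725
d²(X, Sensor 5) = (2−12)² + (-12−(-13))² = 100 + 1 = 101
d²(X, Sensor 6) = (2−(-13))² + (-12−(-12))² = 225 + 0 = 225
d²(X, Sensor 7) = (2−(-1))² + (-12−(-5))² = 9 + 49 = 58
d²(X, Sensor 8) = (2−(-5))² + (-12−(-15))² = 49 + 9 = 58
d²(X, Sensor 9) = (2−6)² + (-12−(-2))² = 16 + 100 = 116
X is equidistant from Sensor 7 and Sensor 8 (both at squared distance 58), and every other site is strictly farther — so X lies on the Sensor 7–Sensor 8 Voronoi edge.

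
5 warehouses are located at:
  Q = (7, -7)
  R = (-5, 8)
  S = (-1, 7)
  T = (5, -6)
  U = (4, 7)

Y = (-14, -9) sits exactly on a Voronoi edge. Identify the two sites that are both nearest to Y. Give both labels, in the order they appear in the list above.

Squared distances from Y to each site:
|YQ|² = (-14−7)² + (-9−(-7))² = 441 + 4 = 445
|YR|² = (-14−(-5))² + (-9−8)² = 81 + 289 = 370
|YS|² = (-14−(-1))² + (-9−7)² = 169 + 256 = 425
|YT|² = (-14−5)² + (-9−(-6))² = 361 + 9 = 370
|YU|² = (-14−4)² + (-9−7)² = 324 + 256 = 580
Y is equidistant from R and T (both at squared distance 370), and every other site is strictly farther — so Y lies on the R–T Voronoi edge.

R and T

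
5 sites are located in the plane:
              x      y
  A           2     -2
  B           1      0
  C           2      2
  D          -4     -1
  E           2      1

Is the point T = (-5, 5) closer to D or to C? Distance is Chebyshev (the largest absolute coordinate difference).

d(T,D) = max(1, 6) = 6
d(T,C) = max(7, 3) = 7
6 < 7, so D is closer.

D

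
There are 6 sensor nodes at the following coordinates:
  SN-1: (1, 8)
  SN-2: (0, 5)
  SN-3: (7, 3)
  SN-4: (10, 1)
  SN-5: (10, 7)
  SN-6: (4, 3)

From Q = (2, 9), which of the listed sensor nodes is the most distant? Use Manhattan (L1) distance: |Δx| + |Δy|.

d(Q, SN-1) = |2−1| + |9−8| = 1 + 1 = 2
d(Q, SN-2) = |2−0| + |9−5| = 2 + 4 = 6
d(Q, SN-3) = |2−7| + |9−3| = 5 + 6 = 11
d(Q, SN-4) = |2−10| + |9−1| = 8 + 8 = 16
d(Q, SN-5) = |2−10| + |9−7| = 8 + 2 = 10
d(Q, SN-6) = |2−4| + |9−3| = 2 + 6 = 8
The largest is to SN-4.

SN-4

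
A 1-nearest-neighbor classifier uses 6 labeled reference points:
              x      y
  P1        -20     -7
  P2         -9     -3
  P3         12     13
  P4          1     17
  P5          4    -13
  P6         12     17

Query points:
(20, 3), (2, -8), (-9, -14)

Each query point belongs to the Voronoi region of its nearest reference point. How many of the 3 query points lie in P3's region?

(20, 3) — d² to each: P1:1700, P2:877, P3:164, P4:557, P5:512, P6:260 → nearest is P3
(2, -8) — d² to each: P1:485, P2:146, P3:541, P4:626, P5:29, P6:725 → nearest is P5
(-9, -14) — d² to each: P1:170, P2:121, P3:1170, P4:1061, P5:170, P6:1402 → nearest is P2
1 of the 3 points has P3 as nearest.

1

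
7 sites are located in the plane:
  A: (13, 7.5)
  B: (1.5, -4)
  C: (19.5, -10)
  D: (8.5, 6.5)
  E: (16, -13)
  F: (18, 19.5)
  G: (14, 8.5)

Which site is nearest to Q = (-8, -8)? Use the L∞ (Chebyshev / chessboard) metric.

B

d(Q,A) = max(21, 15.5) = 21
d(Q,B) = max(9.5, 4) = 9.5
d(Q,C) = max(27.5, 2) = 27.5
d(Q,D) = max(16.5, 14.5) = 16.5
d(Q,E) = max(24, 5) = 24
d(Q,F) = max(26, 27.5) = 27.5
d(Q,G) = max(22, 16.5) = 22
The smallest is to B, so Q lies in the Voronoi region of B.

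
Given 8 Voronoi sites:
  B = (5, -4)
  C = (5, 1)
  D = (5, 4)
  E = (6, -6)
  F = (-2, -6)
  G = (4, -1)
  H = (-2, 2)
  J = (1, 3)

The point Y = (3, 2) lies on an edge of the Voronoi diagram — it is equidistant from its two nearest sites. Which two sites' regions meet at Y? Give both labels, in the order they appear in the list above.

C and J

Squared distances from Y to each site:
|YB|² = 4 + 36 = 40
|YC|² = 4 + 1 = 5
|YD|² = 4 + 4 = 8
|YE|² = 9 + 64 = 73
|YF|² = 25 + 64 = 89
|YG|² = 1 + 9 = 10
|YH|² = 25 + 0 = 25
|YJ|² = 4 + 1 = 5
Y is equidistant from C and J (both at squared distance 5), and every other site is strictly farther — so Y lies on the C–J Voronoi edge.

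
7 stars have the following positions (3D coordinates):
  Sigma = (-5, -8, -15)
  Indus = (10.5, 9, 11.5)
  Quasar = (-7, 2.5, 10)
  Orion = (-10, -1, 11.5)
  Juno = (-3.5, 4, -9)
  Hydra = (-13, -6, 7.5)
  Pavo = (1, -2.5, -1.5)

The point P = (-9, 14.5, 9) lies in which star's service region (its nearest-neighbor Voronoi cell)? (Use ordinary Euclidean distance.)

Compare squared distances (the ordering matches that of the actual distances):
d²(P, Sigma) = 16 + 506.25 + 576 = 1098.25
d²(P, Indus) = 380.25 + 30.25 + 6.25 = 416.75
d²(P, Quasar) = 4 + 144 + 1 = 149
d²(P, Orion) = 1 + 240.25 + 6.25 = 247.5
d²(P, Juno) = 30.25 + 110.25 + 324 = 464.5
d²(P, Hydra) = 16 + 420.25 + 2.25 = 438.5
d²(P, Pavo) = 100 + 289 + 110.25 = 499.25
The smallest is to Quasar, so P lies in the Voronoi region of Quasar.

Quasar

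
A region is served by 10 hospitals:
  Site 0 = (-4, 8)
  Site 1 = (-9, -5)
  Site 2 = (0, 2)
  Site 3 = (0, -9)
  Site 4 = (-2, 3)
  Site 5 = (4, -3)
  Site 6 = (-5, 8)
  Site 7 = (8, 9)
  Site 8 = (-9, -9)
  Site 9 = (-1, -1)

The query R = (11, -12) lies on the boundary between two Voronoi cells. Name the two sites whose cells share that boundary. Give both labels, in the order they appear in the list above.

Site 3 and Site 5

Squared distances from R to each site:
d²(R, Site 0) = 225 + 400 = 625
d²(R, Site 1) = 400 + 49 = 449
d²(R, Site 2) = 121 + 196 = 317
d²(R, Site 3) = 121 + 9 = 130
d²(R, Site 4) = 169 + 225 = 394
d²(R, Site 5) = 49 + 81 = 130
d²(R, Site 6) = 256 + 400 = 656
d²(R, Site 7) = 9 + 441 = 450
d²(R, Site 8) = 400 + 9 = 409
d²(R, Site 9) = 144 + 121 = 265
R is equidistant from Site 3 and Site 5 (both at squared distance 130), and every other site is strictly farther — so R lies on the Site 3–Site 5 Voronoi edge.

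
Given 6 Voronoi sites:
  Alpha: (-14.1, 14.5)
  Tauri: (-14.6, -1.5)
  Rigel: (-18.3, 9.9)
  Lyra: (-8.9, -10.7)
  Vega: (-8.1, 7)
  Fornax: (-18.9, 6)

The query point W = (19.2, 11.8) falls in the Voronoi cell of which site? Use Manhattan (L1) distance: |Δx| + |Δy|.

Vega

d(W, Alpha) = |19.2−(-14.1)| + |11.8−14.5| = 33.3 + 2.7 = 36
d(W, Tauri) = |19.2−(-14.6)| + |11.8−(-1.5)| = 33.8 + 13.3 = 47.1
d(W, Rigel) = |19.2−(-18.3)| + |11.8−9.9| = 37.5 + 1.9 = 39.4
d(W, Lyra) = |19.2−(-8.9)| + |11.8−(-10.7)| = 28.1 + 22.5 = 50.6
d(W, Vega) = |19.2−(-8.1)| + |11.8−7| = 27.3 + 4.8 = 32.1
d(W, Fornax) = |19.2−(-18.9)| + |11.8−6| = 38.1 + 5.8 = 43.9
The smallest is to Vega, so W lies in the Voronoi region of Vega.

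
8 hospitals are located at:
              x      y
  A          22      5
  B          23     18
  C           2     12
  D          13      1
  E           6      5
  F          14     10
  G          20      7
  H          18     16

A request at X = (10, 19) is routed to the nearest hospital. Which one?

H

Squared Euclidean distances:
|XA|² = 144 + 196 = 340
|XB|² = 169 + 1 = 170
|XC|² = 64 + 49 = 113
|XD|² = 9 + 324 = 333
|XE|² = 16 + 196 = 212
|XF|² = 16 + 81 = 97
|XG|² = 100 + 144 = 244
|XH|² = 64 + 9 = 73
Minimum is at H.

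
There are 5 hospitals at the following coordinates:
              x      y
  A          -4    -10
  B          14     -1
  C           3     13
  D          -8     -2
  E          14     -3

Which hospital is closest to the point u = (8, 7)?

C

Since √ is increasing, it suffices to compare squared distances:
|uA|² = (8−(-4))² + (7−(-10))² = 144 + 289 = 433
|uB|² = (8−14)² + (7−(-1))² = 36 + 64 = 100
|uC|² = (8−3)² + (7−13)² = 25 + 36 = 61
|uD|² = (8−(-8))² + (7−(-2))² = 256 + 81 = 337
|uE|² = (8−14)² + (7−(-3))² = 36 + 100 = 136
The smallest is to C, so u lies in the Voronoi region of C.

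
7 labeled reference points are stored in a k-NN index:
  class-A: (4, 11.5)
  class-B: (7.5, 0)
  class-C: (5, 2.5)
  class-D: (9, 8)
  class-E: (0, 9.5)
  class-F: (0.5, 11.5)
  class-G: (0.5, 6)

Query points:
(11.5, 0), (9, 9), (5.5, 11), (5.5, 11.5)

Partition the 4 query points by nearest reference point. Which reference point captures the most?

(11.5, 0) — d² to each: class-A:188.5, class-B:16, class-C:48.5, class-D:70.25, class-E:222.5, class-F:253.25, class-G:157 → nearest is class-B
(9, 9) — d² to each: class-A:31.25, class-B:83.25, class-C:58.25, class-D:1, class-E:81.25, class-F:78.5, class-G:81.25 → nearest is class-D
(5.5, 11) — d² to each: class-A:2.5, class-B:125, class-C:72.5, class-D:21.25, class-E:32.5, class-F:25.25, class-G:50 → nearest is class-A
(5.5, 11.5) — d² to each: class-A:2.25, class-B:136.25, class-C:81.25, class-D:24.5, class-E:34.25, class-F:25, class-G:55.25 → nearest is class-A
Tally — class-A:2, class-B:1, class-D:1. class-A captures the most (2).

class-A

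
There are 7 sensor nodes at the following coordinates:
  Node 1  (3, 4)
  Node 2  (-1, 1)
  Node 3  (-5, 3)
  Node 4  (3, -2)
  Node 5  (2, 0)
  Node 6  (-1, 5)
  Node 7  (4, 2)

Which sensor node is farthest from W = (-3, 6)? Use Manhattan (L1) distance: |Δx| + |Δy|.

d(W, Node 1) = |-3−3| + |6−4| = 6 + 2 = 8
d(W, Node 2) = |-3−(-1)| + |6−1| = 2 + 5 = 7
d(W, Node 3) = |-3−(-5)| + |6−3| = 2 + 3 = 5
d(W, Node 4) = |-3−3| + |6−(-2)| = 6 + 8 = 14
d(W, Node 5) = |-3−2| + |6−0| = 5 + 6 = 11
d(W, Node 6) = |-3−(-1)| + |6−5| = 2 + 1 = 3
d(W, Node 7) = |-3−4| + |6−2| = 7 + 4 = 11
The largest is to Node 4.

Node 4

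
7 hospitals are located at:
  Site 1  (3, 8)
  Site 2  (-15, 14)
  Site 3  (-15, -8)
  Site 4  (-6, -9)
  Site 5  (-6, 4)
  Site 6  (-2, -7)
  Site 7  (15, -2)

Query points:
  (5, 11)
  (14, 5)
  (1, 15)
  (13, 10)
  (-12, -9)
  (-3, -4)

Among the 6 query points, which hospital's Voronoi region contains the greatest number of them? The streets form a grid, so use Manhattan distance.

Site 1

(5, 11) — d to each: Site 1:5, Site 2:23, Site 3:39, Site 4:31, Site 5:18, Site 6:25, Site 7:23 → nearest is Site 1
(14, 5) — d to each: Site 1:14, Site 2:38, Site 3:42, Site 4:34, Site 5:21, Site 6:28, Site 7:8 → nearest is Site 7
(1, 15) — d to each: Site 1:9, Site 2:17, Site 3:39, Site 4:31, Site 5:18, Site 6:25, Site 7:31 → nearest is Site 1
(13, 10) — d to each: Site 1:12, Site 2:32, Site 3:46, Site 4:38, Site 5:25, Site 6:32, Site 7:14 → nearest is Site 1
(-12, -9) — d to each: Site 1:32, Site 2:26, Site 3:4, Site 4:6, Site 5:19, Site 6:12, Site 7:34 → nearest is Site 3
(-3, -4) — d to each: Site 1:18, Site 2:30, Site 3:16, Site 4:8, Site 5:11, Site 6:4, Site 7:20 → nearest is Site 6
Tally — Site 1:3, Site 3:1, Site 6:1, Site 7:1. Site 1 captures the most (3).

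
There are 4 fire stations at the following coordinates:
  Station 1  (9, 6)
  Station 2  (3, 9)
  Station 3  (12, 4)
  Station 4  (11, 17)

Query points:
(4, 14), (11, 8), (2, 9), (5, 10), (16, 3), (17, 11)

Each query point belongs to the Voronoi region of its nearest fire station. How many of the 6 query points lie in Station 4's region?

1

(4, 14) — d² to each: Station 1:89, Station 2:26, Station 3:164, Station 4:58 → nearest is Station 2
(11, 8) — d² to each: Station 1:8, Station 2:65, Station 3:17, Station 4:81 → nearest is Station 1
(2, 9) — d² to each: Station 1:58, Station 2:1, Station 3:125, Station 4:145 → nearest is Station 2
(5, 10) — d² to each: Station 1:32, Station 2:5, Station 3:85, Station 4:85 → nearest is Station 2
(16, 3) — d² to each: Station 1:58, Station 2:205, Station 3:17, Station 4:221 → nearest is Station 3
(17, 11) — d² to each: Station 1:89, Station 2:200, Station 3:74, Station 4:72 → nearest is Station 4
1 of the 6 points has Station 4 as nearest.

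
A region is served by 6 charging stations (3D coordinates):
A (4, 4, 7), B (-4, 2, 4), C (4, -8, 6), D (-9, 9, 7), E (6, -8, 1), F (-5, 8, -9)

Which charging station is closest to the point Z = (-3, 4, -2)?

Since √ is increasing, it suffices to compare squared distances:
|ZA|² = (-3−4)² + (4−4)² + (-2−7)² = 49 + 0 + 81 = 130
|ZB|² = (-3−(-4))² + (4−2)² + (-2−4)² = 1 + 4 + 36 = 41
|ZC|² = (-3−4)² + (4−(-8))² + (-2−6)² = 49 + 144 + 64 = 257
|ZD|² = (-3−(-9))² + (4−9)² + (-2−7)² = 36 + 25 + 81 = 142
|ZE|² = (-3−6)² + (4−(-8))² + (-2−1)² = 81 + 144 + 9 = 234
|ZF|² = (-3−(-5))² + (4−8)² + (-2−(-9))² = 4 + 16 + 49 = 69
The smallest is to B, so Z lies in the Voronoi region of B.

B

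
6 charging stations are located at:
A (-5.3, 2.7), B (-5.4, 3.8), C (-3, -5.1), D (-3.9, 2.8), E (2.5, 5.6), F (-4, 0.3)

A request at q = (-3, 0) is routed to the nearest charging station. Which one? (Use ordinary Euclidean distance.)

F

Compare squared distances (the ordering matches that of the actual distances):
|qA|² = 5.29 + 7.29 = 12.58
|qB|² = 5.76 + 14.44 = 20.2
|qC|² = 0 + 26.01 = 26.01
|qD|² = 0.81 + 7.84 = 8.65
|qE|² = 30.25 + 31.36 = 61.61
|qF|² = 1 + 0.09 = 1.09
F is nearest.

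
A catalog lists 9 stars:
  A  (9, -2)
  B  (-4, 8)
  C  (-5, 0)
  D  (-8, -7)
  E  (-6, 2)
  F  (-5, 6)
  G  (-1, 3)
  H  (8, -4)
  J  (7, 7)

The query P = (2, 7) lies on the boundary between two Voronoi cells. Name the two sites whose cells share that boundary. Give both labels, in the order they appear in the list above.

Squared distances from P to each site:
|PA|² = 49 + 81 = 130
|PB|² = 36 + 1 = 37
|PC|² = 49 + 49 = 98
|PD|² = 100 + 196 = 296
|PE|² = 64 + 25 = 89
|PF|² = 49 + 1 = 50
|PG|² = 9 + 16 = 25
|PH|² = 36 + 121 = 157
|PJ|² = 25 + 0 = 25
P is equidistant from G and J (both at squared distance 25), and every other site is strictly farther — so P lies on the G–J Voronoi edge.

G and J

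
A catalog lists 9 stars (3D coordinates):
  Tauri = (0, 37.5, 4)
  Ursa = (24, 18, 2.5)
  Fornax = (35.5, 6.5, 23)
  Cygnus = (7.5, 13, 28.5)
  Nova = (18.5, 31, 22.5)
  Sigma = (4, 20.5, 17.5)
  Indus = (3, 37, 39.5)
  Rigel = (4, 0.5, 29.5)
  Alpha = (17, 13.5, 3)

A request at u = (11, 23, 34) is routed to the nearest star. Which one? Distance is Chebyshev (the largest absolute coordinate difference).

Cygnus

d(u, Tauri) = max(11, 14.5, 30) = 30
d(u, Ursa) = max(13, 5, 31.5) = 31.5
d(u, Fornax) = max(24.5, 16.5, 11) = 24.5
d(u, Cygnus) = max(3.5, 10, 5.5) = 10
d(u, Nova) = max(7.5, 8, 11.5) = 11.5
d(u, Sigma) = max(7, 2.5, 16.5) = 16.5
d(u, Indus) = max(8, 14, 5.5) = 14
d(u, Rigel) = max(7, 22.5, 4.5) = 22.5
d(u, Alpha) = max(6, 9.5, 31) = 31
Cygnus is nearest.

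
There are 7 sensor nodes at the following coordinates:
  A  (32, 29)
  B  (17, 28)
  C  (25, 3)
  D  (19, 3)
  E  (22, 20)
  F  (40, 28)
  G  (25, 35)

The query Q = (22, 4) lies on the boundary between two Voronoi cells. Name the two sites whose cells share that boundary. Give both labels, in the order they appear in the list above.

C and D

Squared distances from Q to each site:
|QA|² = (22−32)² + (4−29)² = 100 + 625 = 725
|QB|² = (22−17)² + (4−28)² = 25 + 576 = 601
|QC|² = (22−25)² + (4−3)² = 9 + 1 = 10
|QD|² = (22−19)² + (4−3)² = 9 + 1 = 10
|QE|² = (22−22)² + (4−20)² = 0 + 256 = 256
|QF|² = (22−40)² + (4−28)² = 324 + 576 = 900
|QG|² = (22−25)² + (4−35)² = 9 + 961 = 970
Q is equidistant from C and D (both at squared distance 10), and every other site is strictly farther — so Q lies on the C–D Voronoi edge.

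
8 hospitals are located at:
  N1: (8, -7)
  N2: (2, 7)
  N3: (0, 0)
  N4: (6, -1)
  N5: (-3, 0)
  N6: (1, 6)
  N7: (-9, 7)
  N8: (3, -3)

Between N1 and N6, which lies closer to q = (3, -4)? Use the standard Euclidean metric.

Compare squared distances:
|qN1|² = (3−8)² + (-4−(-7))² = 25 + 9 = 34
|qN6|² = (3−1)² + (-4−6)² = 4 + 100 = 104
34 < 104, so N1 is closer.

N1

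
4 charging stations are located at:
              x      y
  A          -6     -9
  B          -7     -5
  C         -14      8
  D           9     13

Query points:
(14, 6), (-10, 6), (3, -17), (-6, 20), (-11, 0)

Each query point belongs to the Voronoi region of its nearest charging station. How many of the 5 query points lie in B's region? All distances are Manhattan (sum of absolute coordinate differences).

1

(14, 6) — d to each: A:35, B:32, C:30, D:12 → nearest is D
(-10, 6) — d to each: A:19, B:14, C:6, D:26 → nearest is C
(3, -17) — d to each: A:17, B:22, C:42, D:36 → nearest is A
(-6, 20) — d to each: A:29, B:26, C:20, D:22 → nearest is C
(-11, 0) — d to each: A:14, B:9, C:11, D:33 → nearest is B
1 of the 5 points has B as nearest.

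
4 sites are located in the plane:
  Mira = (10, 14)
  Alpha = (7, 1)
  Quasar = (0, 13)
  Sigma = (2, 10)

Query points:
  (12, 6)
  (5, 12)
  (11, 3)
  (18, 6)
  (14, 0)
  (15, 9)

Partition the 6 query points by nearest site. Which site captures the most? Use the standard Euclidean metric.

(12, 6) — d² to each: Mira:68, Alpha:50, Quasar:193, Sigma:116 → nearest is Alpha
(5, 12) — d² to each: Mira:29, Alpha:125, Quasar:26, Sigma:13 → nearest is Sigma
(11, 3) — d² to each: Mira:122, Alpha:20, Quasar:221, Sigma:130 → nearest is Alpha
(18, 6) — d² to each: Mira:128, Alpha:146, Quasar:373, Sigma:272 → nearest is Mira
(14, 0) — d² to each: Mira:212, Alpha:50, Quasar:365, Sigma:244 → nearest is Alpha
(15, 9) — d² to each: Mira:50, Alpha:128, Quasar:241, Sigma:170 → nearest is Mira
Tally — Mira:2, Alpha:3, Sigma:1. Alpha captures the most (3).

Alpha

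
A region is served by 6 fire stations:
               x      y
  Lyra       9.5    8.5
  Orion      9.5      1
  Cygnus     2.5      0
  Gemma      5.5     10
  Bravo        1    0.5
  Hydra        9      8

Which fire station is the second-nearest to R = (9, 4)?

Hydra

Since √ is increasing, it suffices to compare squared distances:
d²(R, Lyra) = (9−9.5)² + (4−8.5)² = 0.25 + 20.25 = 20.5
d²(R, Orion) = (9−9.5)² + (4−1)² = 0.25 + 9 = 9.25
d²(R, Cygnus) = (9−2.5)² + (4−0)² = 42.25 + 16 = 58.25
d²(R, Gemma) = (9−5.5)² + (4−10)² = 12.25 + 36 = 48.25
d²(R, Bravo) = (9−1)² + (4−0.5)² = 64 + 12.25 = 76.25
d²(R, Hydra) = (9−9)² + (4−8)² = 0 + 16 = 16
Sorted ascending: Orion, Hydra, Lyra, … — the second-nearest is Hydra.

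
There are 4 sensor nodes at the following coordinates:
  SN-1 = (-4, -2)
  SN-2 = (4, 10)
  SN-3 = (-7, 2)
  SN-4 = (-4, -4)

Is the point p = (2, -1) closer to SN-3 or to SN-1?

Compare squared distances:
d²(p, SN-3) = (2−(-7))² + (-1−2)² = 81 + 9 = 90
d²(p, SN-1) = (2−(-4))² + (-1−(-2))² = 36 + 1 = 37
90 > 37, so SN-1 is closer.

SN-1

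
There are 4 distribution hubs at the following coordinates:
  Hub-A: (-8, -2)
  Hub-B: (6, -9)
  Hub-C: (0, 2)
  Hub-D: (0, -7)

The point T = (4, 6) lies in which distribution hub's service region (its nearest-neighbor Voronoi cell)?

Compare squared distances (the ordering matches that of the actual distances):
d²(T, Hub-A) = (4−(-8))² + (6−(-2))² = 144 + 64 = 208
d²(T, Hub-B) = (4−6)² + (6−(-9))² = 4 + 225 = 229
d²(T, Hub-C) = (4−0)² + (6−2)² = 16 + 16 = 32
d²(T, Hub-D) = (4−0)² + (6−(-7))² = 16 + 169 = 185
Minimum is at Hub-C.

Hub-C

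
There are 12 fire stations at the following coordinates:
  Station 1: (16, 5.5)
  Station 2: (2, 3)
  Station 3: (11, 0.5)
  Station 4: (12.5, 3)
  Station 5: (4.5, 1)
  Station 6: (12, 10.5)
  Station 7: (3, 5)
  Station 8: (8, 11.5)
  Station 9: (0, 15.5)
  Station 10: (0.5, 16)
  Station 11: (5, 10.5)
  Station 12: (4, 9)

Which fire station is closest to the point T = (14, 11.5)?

Squared Euclidean distances:
d²(T, Station 1) = 4 + 36 = 40
d²(T, Station 2) = 144 + 72.25 = 216.25
d²(T, Station 3) = 9 + 121 = 130
d²(T, Station 4) = 2.25 + 72.25 = 74.5
d²(T, Station 5) = 90.25 + 110.25 = 200.5
d²(T, Station 6) = 4 + 1 = 5
d²(T, Station 7) = 121 + 42.25 = 163.25
d²(T, Station 8) = 36 + 0 = 36
d²(T, Station 9) = 196 + 16 = 212
d²(T, Station 10) = 182.25 + 20.25 = 202.5
d²(T, Station 11) = 81 + 1 = 82
d²(T, Station 12) = 100 + 6.25 = 106.25
Station 6 is nearest.

Station 6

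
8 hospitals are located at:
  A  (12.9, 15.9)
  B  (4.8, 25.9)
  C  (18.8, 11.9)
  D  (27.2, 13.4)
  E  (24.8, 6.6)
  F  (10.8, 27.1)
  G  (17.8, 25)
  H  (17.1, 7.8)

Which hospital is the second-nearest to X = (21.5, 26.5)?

F

Since √ is increasing, it suffices to compare squared distances:
|XA|² = 73.96 + 112.36 = 186.32
|XB|² = 278.89 + 0.36 = 279.25
|XC|² = 7.29 + 213.16 = 220.45
|XD|² = 32.49 + 171.61 = 204.1
|XE|² = 10.89 + 396.01 = 406.9
|XF|² = 114.49 + 0.36 = 114.85
|XG|² = 13.69 + 2.25 = 15.94
|XH|² = 19.36 + 349.69 = 369.05
Sorted ascending: G, F, A, … — the second-nearest is F.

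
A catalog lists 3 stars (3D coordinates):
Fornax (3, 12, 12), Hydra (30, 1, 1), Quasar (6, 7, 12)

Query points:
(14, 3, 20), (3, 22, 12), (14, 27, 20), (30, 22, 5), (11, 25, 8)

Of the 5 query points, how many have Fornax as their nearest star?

(14, 3, 20) — d² to each: Fornax:266, Hydra:621, Quasar:144 → nearest is Quasar
(3, 22, 12) — d² to each: Fornax:100, Hydra:1291, Quasar:234 → nearest is Fornax
(14, 27, 20) — d² to each: Fornax:410, Hydra:1293, Quasar:528 → nearest is Fornax
(30, 22, 5) — d² to each: Fornax:878, Hydra:457, Quasar:850 → nearest is Hydra
(11, 25, 8) — d² to each: Fornax:249, Hydra:986, Quasar:365 → nearest is Fornax
3 of the 5 points have Fornax as nearest.

3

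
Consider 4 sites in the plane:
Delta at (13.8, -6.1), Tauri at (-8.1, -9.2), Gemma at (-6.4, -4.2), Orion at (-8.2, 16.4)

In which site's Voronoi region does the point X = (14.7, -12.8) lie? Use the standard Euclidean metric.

Delta

Compare squared distances (the ordering matches that of the actual distances):
d²(X, Delta) = (14.7−13.8)² + (-12.8−(-6.1))² = 0.81 + 44.89 = 45.7
d²(X, Tauri) = (14.7−(-8.1))² + (-12.8−(-9.2))² = 519.84 + 12.96 = 532.8
d²(X, Gemma) = (14.7−(-6.4))² + (-12.8−(-4.2))² = 445.21 + 73.96 = 519.17
d²(X, Orion) = (14.7−(-8.2))² + (-12.8−16.4)² = 524.41 + 852.64 = 1377.05
Minimum is at Delta.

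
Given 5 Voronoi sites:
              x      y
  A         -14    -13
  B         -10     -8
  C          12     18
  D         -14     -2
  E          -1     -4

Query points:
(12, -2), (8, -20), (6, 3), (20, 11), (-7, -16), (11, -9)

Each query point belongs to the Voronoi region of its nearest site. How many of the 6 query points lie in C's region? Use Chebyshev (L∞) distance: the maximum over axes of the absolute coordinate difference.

(12, -2) — d to each: A:26, B:22, C:20, D:26, E:13 → nearest is E
(8, -20) — d to each: A:22, B:18, C:38, D:22, E:16 → nearest is E
(6, 3) — d to each: A:20, B:16, C:15, D:20, E:7 → nearest is E
(20, 11) — d to each: A:34, B:30, C:8, D:34, E:21 → nearest is C
(-7, -16) — d to each: A:7, B:8, C:34, D:14, E:12 → nearest is A
(11, -9) — d to each: A:25, B:21, C:27, D:25, E:12 → nearest is E
1 of the 6 points has C as nearest.

1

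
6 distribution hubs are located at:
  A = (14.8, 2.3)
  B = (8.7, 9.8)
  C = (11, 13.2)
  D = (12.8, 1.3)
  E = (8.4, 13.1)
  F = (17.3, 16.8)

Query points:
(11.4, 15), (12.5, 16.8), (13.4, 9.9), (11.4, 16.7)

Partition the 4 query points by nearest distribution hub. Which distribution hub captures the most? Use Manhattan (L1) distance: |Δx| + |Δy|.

C

(11.4, 15) — d to each: A:16.1, B:7.9, C:2.2, D:15.1, E:4.9, F:7.7 → nearest is C
(12.5, 16.8) — d to each: A:16.8, B:10.8, C:5.1, D:15.8, E:7.8, F:4.8 → nearest is F
(13.4, 9.9) — d to each: A:9, B:4.8, C:5.7, D:9.2, E:8.2, F:10.8 → nearest is B
(11.4, 16.7) — d to each: A:17.8, B:9.6, C:3.9, D:16.8, E:6.6, F:6 → nearest is C
Tally — B:1, C:2, F:1. C captures the most (2).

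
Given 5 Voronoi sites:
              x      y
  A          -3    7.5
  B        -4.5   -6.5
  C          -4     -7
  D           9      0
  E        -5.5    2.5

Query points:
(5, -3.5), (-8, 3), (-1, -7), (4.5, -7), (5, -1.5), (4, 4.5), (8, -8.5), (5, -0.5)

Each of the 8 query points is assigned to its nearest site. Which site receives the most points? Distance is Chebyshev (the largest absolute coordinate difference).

D

(5, -3.5) — d to each: A:11, B:9.5, C:9, D:4, E:10.5 → nearest is D
(-8, 3) — d to each: A:5, B:9.5, C:10, D:17, E:2.5 → nearest is E
(-1, -7) — d to each: A:14.5, B:3.5, C:3, D:10, E:9.5 → nearest is C
(4.5, -7) — d to each: A:14.5, B:9, C:8.5, D:7, E:10 → nearest is D
(5, -1.5) — d to each: A:9, B:9.5, C:9, D:4, E:10.5 → nearest is D
(4, 4.5) — d to each: A:7, B:11, C:11.5, D:5, E:9.5 → nearest is D
(8, -8.5) — d to each: A:16, B:12.5, C:12, D:8.5, E:13.5 → nearest is D
(5, -0.5) — d to each: A:8, B:9.5, C:9, D:4, E:10.5 → nearest is D
Tally — C:1, D:6, E:1. D captures the most (6).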